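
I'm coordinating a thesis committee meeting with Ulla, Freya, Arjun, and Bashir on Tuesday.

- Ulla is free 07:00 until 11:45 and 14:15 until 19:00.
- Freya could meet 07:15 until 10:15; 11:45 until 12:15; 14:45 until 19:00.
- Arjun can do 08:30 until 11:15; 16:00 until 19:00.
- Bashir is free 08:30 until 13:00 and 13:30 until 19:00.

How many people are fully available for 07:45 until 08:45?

2

Ulla and Freya can make the full 07:45-08:45 slot — that's 2.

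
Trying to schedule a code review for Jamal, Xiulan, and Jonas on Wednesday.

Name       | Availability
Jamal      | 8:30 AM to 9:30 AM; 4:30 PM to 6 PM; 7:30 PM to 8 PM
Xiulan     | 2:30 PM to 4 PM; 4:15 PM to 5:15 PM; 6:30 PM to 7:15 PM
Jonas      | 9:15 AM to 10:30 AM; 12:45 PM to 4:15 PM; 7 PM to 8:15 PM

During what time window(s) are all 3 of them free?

Jamal ∩ Xiulan: 16:30-17:15.
Jamal ∩ Xiulan ∩ Jonas: ∅.
There is no time when everyone is free.

none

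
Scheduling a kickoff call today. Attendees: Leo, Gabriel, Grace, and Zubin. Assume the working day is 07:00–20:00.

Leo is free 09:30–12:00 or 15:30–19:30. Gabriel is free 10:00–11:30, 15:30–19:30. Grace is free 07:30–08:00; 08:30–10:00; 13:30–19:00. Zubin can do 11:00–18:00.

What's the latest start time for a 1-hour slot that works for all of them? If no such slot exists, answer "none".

17:00

Leo ∩ Gabriel: 10:00-11:30, 15:30-19:30.
Leo ∩ Gabriel ∩ Grace: 15:30-19:00.
Leo ∩ Gabriel ∩ Grace ∩ Zubin: 15:30-18:00.
The last common window of at least 60 minutes is 15:30-18:00; a 60-minute meeting can start as late as 17:00 and still end by 18:00.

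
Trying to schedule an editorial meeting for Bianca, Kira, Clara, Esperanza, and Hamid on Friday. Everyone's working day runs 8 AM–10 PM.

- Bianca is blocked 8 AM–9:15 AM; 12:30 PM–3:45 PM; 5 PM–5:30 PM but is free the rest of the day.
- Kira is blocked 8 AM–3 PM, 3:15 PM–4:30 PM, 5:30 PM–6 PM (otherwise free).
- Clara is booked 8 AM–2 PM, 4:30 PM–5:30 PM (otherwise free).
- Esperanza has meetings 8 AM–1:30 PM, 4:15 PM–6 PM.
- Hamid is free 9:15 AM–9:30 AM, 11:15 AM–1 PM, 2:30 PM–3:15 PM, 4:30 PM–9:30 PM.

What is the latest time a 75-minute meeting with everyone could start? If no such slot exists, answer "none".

Bianca free: 09:15-12:30, 15:45-17:00, 17:30-22:00 (invert busy blocks within the working day).
Kira free: 15:00-15:15, 16:30-17:30, 18:00-22:00 (invert busy blocks within the working day).
Clara free: 14:00-16:30, 17:30-22:00 (invert busy blocks within the working day).
Esperanza free: 13:30-16:15, 18:00-22:00 (invert busy blocks within the working day).
Hamid free: 09:15-09:30, 11:15-13:00, 14:30-15:15, 16:30-21:30.
Bianca ∩ Kira: 16:30-17:00, 18:00-22:00.
Bianca ∩ Kira ∩ Clara: 18:00-22:00.
Bianca ∩ Kira ∩ Clara ∩ Esperanza: 18:00-22:00.
Bianca ∩ Kira ∩ Clara ∩ Esperanza ∩ Hamid: 18:00-21:30.
So the common availability across everyone is 18:00-21:30.
The last common window of at least 75 minutes is 18:00-21:30; a 75-minute meeting can start as late as 20:15 and still end by 21:30.

20:15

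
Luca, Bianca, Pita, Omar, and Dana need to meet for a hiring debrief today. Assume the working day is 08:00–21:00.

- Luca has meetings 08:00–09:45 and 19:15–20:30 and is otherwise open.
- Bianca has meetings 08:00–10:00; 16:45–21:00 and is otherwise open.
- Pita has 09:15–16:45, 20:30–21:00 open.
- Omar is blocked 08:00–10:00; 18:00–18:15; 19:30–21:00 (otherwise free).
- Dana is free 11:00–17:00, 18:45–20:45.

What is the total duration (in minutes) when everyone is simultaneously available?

Luca free: 09:45-19:15, 20:30-21:00 (invert busy blocks within the working day).
Bianca free: 10:00-16:45 (invert busy blocks within the working day).
Pita free: 09:15-16:45, 20:30-21:00.
Omar free: 10:00-18:00, 18:15-19:30 (invert busy blocks within the working day).
Dana free: 11:00-17:00, 18:45-20:45.
Luca ∩ Bianca: 10:00-16:45.
Luca ∩ Bianca ∩ Pita: 10:00-16:45.
Luca ∩ Bianca ∩ Pita ∩ Omar: 10:00-16:45.
Luca ∩ Bianca ∩ Pita ∩ Omar ∩ Dana: 11:00-16:45.
That's a single block of 345 minutes.

345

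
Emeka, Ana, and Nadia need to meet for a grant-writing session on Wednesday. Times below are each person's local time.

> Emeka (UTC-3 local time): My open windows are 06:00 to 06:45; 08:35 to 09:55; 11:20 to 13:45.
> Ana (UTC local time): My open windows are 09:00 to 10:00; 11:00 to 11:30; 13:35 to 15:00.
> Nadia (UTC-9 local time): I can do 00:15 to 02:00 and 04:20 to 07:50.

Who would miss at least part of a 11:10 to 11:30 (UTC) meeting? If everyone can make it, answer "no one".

Emeka in UTC: 09:00-09:45, 11:35-12:55, 14:20-16:45 (add 3h to convert from UTC-3).
Ana in UTC: 09:00-10:00, 11:00-11:30, 13:35-15:00.
Nadia in UTC: 09:15-11:00, 13:20-16:50 (add 9h to convert from UTC-9).
Emeka: not fully free for 11:10-11:30. Ana: free for 11:10-11:30. Nadia: not fully free for 11:10-11:30.

Emeka, Nadia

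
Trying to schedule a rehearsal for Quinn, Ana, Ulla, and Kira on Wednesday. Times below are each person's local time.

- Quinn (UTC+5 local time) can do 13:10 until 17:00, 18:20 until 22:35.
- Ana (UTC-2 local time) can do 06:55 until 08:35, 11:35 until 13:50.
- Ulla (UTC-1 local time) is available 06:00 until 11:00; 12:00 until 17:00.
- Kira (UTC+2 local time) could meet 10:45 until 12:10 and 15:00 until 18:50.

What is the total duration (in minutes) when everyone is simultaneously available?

210

Quinn in UTC: 08:10-12:00, 13:20-17:35 (subtract 5h to convert from UTC+5).
Ana in UTC: 08:55-10:35, 13:35-15:50 (add 2h to convert from UTC-2).
Ulla in UTC: 07:00-12:00, 13:00-18:00 (add 1h to convert from UTC-1).
Kira in UTC: 08:45-10:10, 13:00-16:50 (subtract 2h to convert from UTC+2).
Quinn ∩ Ana: 08:55-10:35, 13:35-15:50.
Quinn ∩ Ana ∩ Ulla: 08:55-10:35, 13:35-15:50.
Quinn ∩ Ana ∩ Ulla ∩ Kira: 08:55-10:10, 13:35-15:50.
Those are the intersection windows.
Summing the common windows: 75 + 135 = 210 minutes.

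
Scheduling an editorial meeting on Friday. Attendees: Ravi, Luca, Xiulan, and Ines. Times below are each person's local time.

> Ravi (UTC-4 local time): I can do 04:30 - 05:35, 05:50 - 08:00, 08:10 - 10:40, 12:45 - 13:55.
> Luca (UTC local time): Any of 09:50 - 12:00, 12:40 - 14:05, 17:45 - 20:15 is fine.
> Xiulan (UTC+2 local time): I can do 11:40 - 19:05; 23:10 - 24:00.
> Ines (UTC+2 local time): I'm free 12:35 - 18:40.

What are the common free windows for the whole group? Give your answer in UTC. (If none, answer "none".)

Ravi in UTC: 08:30-09:35, 09:50-12:00, 12:10-14:40, 16:45-17:55 (add 4h to convert from UTC-4).
Luca in UTC: 09:50-12:00, 12:40-14:05, 17:45-20:15.
Xiulan in UTC: 09:40-17:05, 21:10-22:00 (subtract 2h to convert from UTC+2).
Ines in UTC: 10:35-16:40 (subtract 2h to convert from UTC+2).
Ravi ∩ Luca: 09:50-12:00, 12:40-14:05, 17:45-17:55.
Ravi ∩ Luca ∩ Xiulan: 09:50-12:00, 12:40-14:05.
Ravi ∩ Luca ∩ Xiulan ∩ Ines: 10:35-12:00, 12:40-14:05.

10:35-12:00, 12:40-14:05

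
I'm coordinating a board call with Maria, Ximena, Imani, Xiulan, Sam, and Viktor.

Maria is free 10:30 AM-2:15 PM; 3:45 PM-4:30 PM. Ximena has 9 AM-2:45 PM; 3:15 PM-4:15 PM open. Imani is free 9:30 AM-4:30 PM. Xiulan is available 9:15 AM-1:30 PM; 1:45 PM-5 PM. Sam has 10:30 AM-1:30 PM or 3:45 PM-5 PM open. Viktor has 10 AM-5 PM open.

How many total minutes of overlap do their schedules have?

Maria ∩ Ximena: 10:30-14:15, 15:45-16:15.
Maria ∩ Ximena ∩ Imani: 10:30-14:15, 15:45-16:15.
Maria ∩ Ximena ∩ Imani ∩ Xiulan: 10:30-13:30, 13:45-14:15, 15:45-16:15.
Maria ∩ Ximena ∩ Imani ∩ Xiulan ∩ Sam: 10:30-13:30, 15:45-16:15.
Maria ∩ Ximena ∩ Imani ∩ Xiulan ∩ Sam ∩ Viktor: 10:30-13:30, 15:45-16:15.
Those are the intersection windows.
Summing the common windows: 180 + 30 = 210 minutes.

210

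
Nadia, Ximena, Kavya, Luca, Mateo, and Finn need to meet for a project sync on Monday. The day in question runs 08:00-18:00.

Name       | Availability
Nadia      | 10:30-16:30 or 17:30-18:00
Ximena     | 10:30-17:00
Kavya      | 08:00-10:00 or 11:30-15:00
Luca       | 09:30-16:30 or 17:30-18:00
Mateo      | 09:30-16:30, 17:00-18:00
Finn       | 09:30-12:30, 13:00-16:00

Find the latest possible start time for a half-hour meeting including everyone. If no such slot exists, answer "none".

14:30

Nadia ∩ Ximena: 10:30-16:30.
Nadia ∩ Ximena ∩ Kavya: 11:30-15:00.
Nadia ∩ Ximena ∩ Kavya ∩ Luca: 11:30-15:00.
Nadia ∩ Ximena ∩ Kavya ∩ Luca ∩ Mateo: 11:30-15:00.
Nadia ∩ Ximena ∩ Kavya ∩ Luca ∩ Mateo ∩ Finn: 11:30-12:30, 13:00-15:00.
The last common window of at least 30 minutes is 13:00-15:00; a 30-minute meeting can start as late as 14:30 and still end by 15:00.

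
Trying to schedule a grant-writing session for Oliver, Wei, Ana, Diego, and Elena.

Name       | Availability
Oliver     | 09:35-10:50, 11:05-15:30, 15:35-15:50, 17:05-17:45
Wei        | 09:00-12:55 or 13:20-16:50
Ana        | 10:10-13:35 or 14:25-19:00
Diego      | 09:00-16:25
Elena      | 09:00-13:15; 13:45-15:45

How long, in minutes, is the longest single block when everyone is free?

110

Oliver ∩ Wei: 09:35-10:50, 11:05-12:55, 13:20-15:30, 15:35-15:50.
Oliver ∩ Wei ∩ Ana: 10:10-10:50, 11:05-12:55, 13:20-13:35, 14:25-15:30, 15:35-15:50.
Oliver ∩ Wei ∩ Ana ∩ Diego: 10:10-10:50, 11:05-12:55, 13:20-13:35, 14:25-15:30, 15:35-15:50.
Oliver ∩ Wei ∩ Ana ∩ Diego ∩ Elena: 10:10-10:50, 11:05-12:55, 14:25-15:30, 15:35-15:45.
So the common availability across everyone is 10:10-10:50, 11:05-12:55, 14:25-15:30, 15:35-15:45.
The longest is 11:05-12:55 at 110 minutes.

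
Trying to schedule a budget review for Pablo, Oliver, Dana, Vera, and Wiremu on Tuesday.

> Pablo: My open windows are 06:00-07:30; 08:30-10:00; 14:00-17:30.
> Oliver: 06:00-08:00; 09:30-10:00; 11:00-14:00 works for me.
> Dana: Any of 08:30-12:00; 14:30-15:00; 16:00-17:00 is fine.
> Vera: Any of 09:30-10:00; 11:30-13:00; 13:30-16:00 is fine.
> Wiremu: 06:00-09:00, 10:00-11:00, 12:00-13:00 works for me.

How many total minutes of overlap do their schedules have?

Pablo ∩ Oliver: 06:00-07:30, 09:30-10:00.
Pablo ∩ Oliver ∩ Dana: 09:30-10:00.
Pablo ∩ Oliver ∩ Dana ∩ Vera: 09:30-10:00.
Pablo ∩ Oliver ∩ Dana ∩ Vera ∩ Wiremu: ∅.
There is no time when everyone is free.
There is no common window, so the total is 0 minutes.

0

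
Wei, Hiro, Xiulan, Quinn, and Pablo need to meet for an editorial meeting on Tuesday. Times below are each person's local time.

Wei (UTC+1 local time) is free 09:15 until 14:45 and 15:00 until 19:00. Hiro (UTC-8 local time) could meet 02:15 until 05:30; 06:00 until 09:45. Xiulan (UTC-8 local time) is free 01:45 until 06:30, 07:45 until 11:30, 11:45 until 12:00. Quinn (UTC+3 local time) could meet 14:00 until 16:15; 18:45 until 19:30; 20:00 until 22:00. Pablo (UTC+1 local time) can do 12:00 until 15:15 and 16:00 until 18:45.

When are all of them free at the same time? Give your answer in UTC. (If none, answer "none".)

11:00-13:15, 15:45-16:30, 17:00-17:45

Wei in UTC: 08:15-13:45, 14:00-18:00 (subtract 1h to convert from UTC+1).
Hiro in UTC: 10:15-13:30, 14:00-17:45 (add 8h to convert from UTC-8).
Xiulan in UTC: 09:45-14:30, 15:45-19:30, 19:45-20:00 (add 8h to convert from UTC-8).
Quinn in UTC: 11:00-13:15, 15:45-16:30, 17:00-19:00 (subtract 3h to convert from UTC+3).
Pablo in UTC: 11:00-14:15, 15:00-17:45 (subtract 1h to convert from UTC+1).
Wei ∩ Hiro: 10:15-13:30, 14:00-17:45.
Wei ∩ Hiro ∩ Xiulan: 10:15-13:30, 14:00-14:30, 15:45-17:45.
Wei ∩ Hiro ∩ Xiulan ∩ Quinn: 11:00-13:15, 15:45-16:30, 17:00-17:45.
Wei ∩ Hiro ∩ Xiulan ∩ Quinn ∩ Pablo: 11:00-13:15, 15:45-16:30, 17:00-17:45.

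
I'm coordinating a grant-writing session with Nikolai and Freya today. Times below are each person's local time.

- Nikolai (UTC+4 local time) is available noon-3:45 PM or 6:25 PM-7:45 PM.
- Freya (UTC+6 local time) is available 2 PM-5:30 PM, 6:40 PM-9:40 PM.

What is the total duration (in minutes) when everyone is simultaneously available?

Nikolai in UTC: 08:00-11:45, 14:25-15:45 (subtract 4h to convert from UTC+4).
Freya in UTC: 08:00-11:30, 12:40-15:40 (subtract 6h to convert from UTC+6).
Nikolai ∩ Freya: 08:00-11:30, 14:25-15:40.
So the common availability across everyone is 08:00-11:30, 14:25-15:40.
Summing the common windows: 210 + 75 = 285 minutes.

285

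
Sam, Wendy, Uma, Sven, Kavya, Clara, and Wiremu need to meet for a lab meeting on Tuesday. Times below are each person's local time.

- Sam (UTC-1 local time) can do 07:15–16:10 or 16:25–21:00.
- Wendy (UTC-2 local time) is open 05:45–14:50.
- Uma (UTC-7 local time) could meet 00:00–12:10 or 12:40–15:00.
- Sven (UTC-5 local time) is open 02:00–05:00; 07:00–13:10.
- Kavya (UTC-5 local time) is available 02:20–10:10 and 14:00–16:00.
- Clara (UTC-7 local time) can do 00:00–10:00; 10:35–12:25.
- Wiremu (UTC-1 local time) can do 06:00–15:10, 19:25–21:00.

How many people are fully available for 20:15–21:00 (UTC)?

Sam in UTC: 08:15-17:10, 17:25-22:00 (add 1h to convert from UTC-1).
Wendy in UTC: 07:45-16:50 (add 2h to convert from UTC-2).
Uma in UTC: 07:00-19:10, 19:40-22:00 (add 7h to convert from UTC-7).
Sven in UTC: 07:00-10:00, 12:00-18:10 (add 5h to convert from UTC-5).
Kavya in UTC: 07:20-15:10, 19:00-21:00 (add 5h to convert from UTC-5).
Clara in UTC: 07:00-17:00, 17:35-19:25 (add 7h to convert from UTC-7).
Wiremu in UTC: 07:00-16:10, 20:25-22:00 (add 1h to convert from UTC-1).
Sam, Uma, and Kavya can make the full 20:15-21:00 slot — that's 3.

3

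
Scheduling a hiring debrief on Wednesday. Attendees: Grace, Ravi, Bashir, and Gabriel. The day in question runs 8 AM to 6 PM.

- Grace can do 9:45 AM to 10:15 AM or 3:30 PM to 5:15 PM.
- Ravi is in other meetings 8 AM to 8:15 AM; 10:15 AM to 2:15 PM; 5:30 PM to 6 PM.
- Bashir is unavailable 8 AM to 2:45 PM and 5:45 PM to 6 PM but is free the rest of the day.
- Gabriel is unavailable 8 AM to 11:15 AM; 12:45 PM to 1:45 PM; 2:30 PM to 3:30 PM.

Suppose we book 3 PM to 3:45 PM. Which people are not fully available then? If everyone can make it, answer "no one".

Grace free: 09:45-10:15, 15:30-17:15.
Ravi free: 08:15-10:15, 14:15-17:30 (invert busy blocks within the working day).
Bashir free: 14:45-17:45 (invert busy blocks within the working day).
Gabriel free: 11:15-12:45, 13:45-14:30, 15:30-18:00 (invert busy blocks within the working day).
Grace: not fully free for 15:00-15:45. Ravi: free for 15:00-15:45. Bashir: free for 15:00-15:45. Gabriel: not fully free for 15:00-15:45.

Gabriel, Grace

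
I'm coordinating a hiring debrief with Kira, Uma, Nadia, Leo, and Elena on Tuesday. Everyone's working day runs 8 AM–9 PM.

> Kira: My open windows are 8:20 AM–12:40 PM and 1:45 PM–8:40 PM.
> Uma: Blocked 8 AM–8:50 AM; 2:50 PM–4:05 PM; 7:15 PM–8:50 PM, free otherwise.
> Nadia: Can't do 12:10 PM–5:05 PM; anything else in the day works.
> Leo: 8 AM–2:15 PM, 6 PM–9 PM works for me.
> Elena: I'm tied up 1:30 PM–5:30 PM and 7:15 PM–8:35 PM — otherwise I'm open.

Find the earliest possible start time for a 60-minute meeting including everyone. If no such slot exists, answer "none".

08:50

Kira free: 08:20-12:40, 13:45-20:40.
Uma free: 08:50-14:50, 16:05-19:15, 20:50-21:00 (invert busy blocks within the working day).
Nadia free: 08:00-12:10, 17:05-21:00 (invert busy blocks within the working day).
Leo free: 08:00-14:15, 18:00-21:00.
Elena free: 08:00-13:30, 17:30-19:15, 20:35-21:00 (invert busy blocks within the working day).
Kira ∩ Uma: 08:50-12:40, 13:45-14:50, 16:05-19:15.
Kira ∩ Uma ∩ Nadia: 08:50-12:10, 17:05-19:15.
Kira ∩ Uma ∩ Nadia ∩ Leo: 08:50-12:10, 18:00-19:15.
Kira ∩ Uma ∩ Nadia ∩ Leo ∩ Elena: 08:50-12:10, 18:00-19:15.
Those are the intersection windows.
The first common window of at least 60 minutes is 08:50-12:10, so the earliest start is 08:50.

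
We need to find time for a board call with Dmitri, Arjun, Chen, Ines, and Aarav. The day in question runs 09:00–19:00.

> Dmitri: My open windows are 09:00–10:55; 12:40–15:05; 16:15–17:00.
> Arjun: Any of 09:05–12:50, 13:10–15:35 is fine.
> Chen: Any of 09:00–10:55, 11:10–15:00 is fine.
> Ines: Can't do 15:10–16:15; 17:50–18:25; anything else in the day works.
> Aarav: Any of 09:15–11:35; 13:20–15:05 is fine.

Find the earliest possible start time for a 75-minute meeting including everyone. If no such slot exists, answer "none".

09:15

Dmitri free: 09:00-10:55, 12:40-15:05, 16:15-17:00.
Arjun free: 09:05-12:50, 13:10-15:35.
Chen free: 09:00-10:55, 11:10-15:00.
Ines free: 09:00-15:10, 16:15-17:50, 18:25-19:00 (invert busy blocks within the working day).
Aarav free: 09:15-11:35, 13:20-15:05.
Dmitri ∩ Arjun: 09:05-10:55, 12:40-12:50, 13:10-15:05.
Dmitri ∩ Arjun ∩ Chen: 09:05-10:55, 12:40-12:50, 13:10-15:00.
Dmitri ∩ Arjun ∩ Chen ∩ Ines: 09:05-10:55, 12:40-12:50, 13:10-15:00.
Dmitri ∩ Arjun ∩ Chen ∩ Ines ∩ Aarav: 09:15-10:55, 13:20-15:00.
Those are the intersection windows.
The first common window of at least 75 minutes is 09:15-10:55, so the earliest start is 09:15.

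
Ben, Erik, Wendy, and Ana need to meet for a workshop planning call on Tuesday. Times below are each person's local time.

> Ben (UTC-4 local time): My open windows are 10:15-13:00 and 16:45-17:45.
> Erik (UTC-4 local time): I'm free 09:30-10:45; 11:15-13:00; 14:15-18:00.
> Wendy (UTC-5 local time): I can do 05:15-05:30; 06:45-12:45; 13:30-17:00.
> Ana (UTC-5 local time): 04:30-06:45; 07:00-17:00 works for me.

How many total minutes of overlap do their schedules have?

Ben in UTC: 14:15-17:00, 20:45-21:45 (add 4h to convert from UTC-4).
Erik in UTC: 13:30-14:45, 15:15-17:00, 18:15-22:00 (add 4h to convert from UTC-4).
Wendy in UTC: 10:15-10:30, 11:45-17:45, 18:30-22:00 (add 5h to convert from UTC-5).
Ana in UTC: 09:30-11:45, 12:00-22:00 (add 5h to convert from UTC-5).
Ben ∩ Erik: 14:15-14:45, 15:15-17:00, 20:45-21:45.
Ben ∩ Erik ∩ Wendy: 14:15-14:45, 15:15-17:00, 20:45-21:45.
Ben ∩ Erik ∩ Wendy ∩ Ana: 14:15-14:45, 15:15-17:00, 20:45-21:45.
Summing the common windows: 30 + 105 + 60 = 195 minutes.

195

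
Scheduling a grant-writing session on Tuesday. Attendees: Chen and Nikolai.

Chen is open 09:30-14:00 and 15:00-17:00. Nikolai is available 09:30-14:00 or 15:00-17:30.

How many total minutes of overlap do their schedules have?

Chen ∩ Nikolai: 09:30-14:00, 15:00-17:00.
Summing the common windows: 270 + 120 = 390 minutes.

390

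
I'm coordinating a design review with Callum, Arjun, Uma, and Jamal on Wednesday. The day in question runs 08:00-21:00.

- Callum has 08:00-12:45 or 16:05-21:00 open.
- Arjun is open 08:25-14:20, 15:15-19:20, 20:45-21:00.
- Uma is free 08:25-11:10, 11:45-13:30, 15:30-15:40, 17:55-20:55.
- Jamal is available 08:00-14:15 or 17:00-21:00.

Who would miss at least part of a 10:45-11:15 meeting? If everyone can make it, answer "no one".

Callum: free for 10:45-11:15. Arjun: free for 10:45-11:15. Uma: not fully free for 10:45-11:15. Jamal: free for 10:45-11:15.

Uma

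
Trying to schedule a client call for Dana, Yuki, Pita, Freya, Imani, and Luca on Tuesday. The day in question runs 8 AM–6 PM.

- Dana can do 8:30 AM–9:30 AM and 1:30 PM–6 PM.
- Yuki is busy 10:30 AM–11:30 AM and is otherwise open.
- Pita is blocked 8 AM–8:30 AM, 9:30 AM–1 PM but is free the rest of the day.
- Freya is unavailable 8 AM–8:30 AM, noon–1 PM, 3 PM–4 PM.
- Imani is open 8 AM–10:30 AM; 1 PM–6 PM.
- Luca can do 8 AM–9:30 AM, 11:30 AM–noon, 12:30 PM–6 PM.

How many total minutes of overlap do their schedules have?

Dana free: 08:30-09:30, 13:30-18:00.
Yuki free: 08:00-10:30, 11:30-18:00 (invert busy blocks within the working day).
Pita free: 08:30-09:30, 13:00-18:00 (invert busy blocks within the working day).
Freya free: 08:30-12:00, 13:00-15:00, 16:00-18:00 (invert busy blocks within the working day).
Imani free: 08:00-10:30, 13:00-18:00.
Luca free: 08:00-09:30, 11:30-12:00, 12:30-18:00.
Dana ∩ Yuki: 08:30-09:30, 13:30-18:00.
Dana ∩ Yuki ∩ Pita: 08:30-09:30, 13:30-18:00.
Dana ∩ Yuki ∩ Pita ∩ Freya: 08:30-09:30, 13:30-15:00, 16:00-18:00.
Dana ∩ Yuki ∩ Pita ∩ Freya ∩ Imani: 08:30-09:30, 13:30-15:00, 16:00-18:00.
Dana ∩ Yuki ∩ Pita ∩ Freya ∩ Imani ∩ Luca: 08:30-09:30, 13:30-15:00, 16:00-18:00.
Summing the common windows: 60 + 90 + 120 = 270 minutes.

270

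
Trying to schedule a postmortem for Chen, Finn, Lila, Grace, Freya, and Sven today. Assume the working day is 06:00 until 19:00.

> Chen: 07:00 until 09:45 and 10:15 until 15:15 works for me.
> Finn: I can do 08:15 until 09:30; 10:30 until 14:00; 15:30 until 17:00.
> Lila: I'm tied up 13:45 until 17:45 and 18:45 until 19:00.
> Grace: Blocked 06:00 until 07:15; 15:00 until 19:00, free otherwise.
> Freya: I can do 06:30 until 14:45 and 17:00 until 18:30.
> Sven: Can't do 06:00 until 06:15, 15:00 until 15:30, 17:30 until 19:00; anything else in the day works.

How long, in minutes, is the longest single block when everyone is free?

195

Chen free: 07:00-09:45, 10:15-15:15.
Finn free: 08:15-09:30, 10:30-14:00, 15:30-17:00.
Lila free: 06:00-13:45, 17:45-18:45 (invert busy blocks within the working day).
Grace free: 07:15-15:00 (invert busy blocks within the working day).
Freya free: 06:30-14:45, 17:00-18:30.
Sven free: 06:15-15:00, 15:30-17:30 (invert busy blocks within the working day).
Chen ∩ Finn: 08:15-09:30, 10:30-14:00.
Chen ∩ Finn ∩ Lila: 08:15-09:30, 10:30-13:45.
Chen ∩ Finn ∩ Lila ∩ Grace: 08:15-09:30, 10:30-13:45.
Chen ∩ Finn ∩ Lila ∩ Grace ∩ Freya: 08:15-09:30, 10:30-13:45.
Chen ∩ Finn ∩ Lila ∩ Grace ∩ Freya ∩ Sven: 08:15-09:30, 10:30-13:45.
The longest is 10:30-13:45 at 195 minutes.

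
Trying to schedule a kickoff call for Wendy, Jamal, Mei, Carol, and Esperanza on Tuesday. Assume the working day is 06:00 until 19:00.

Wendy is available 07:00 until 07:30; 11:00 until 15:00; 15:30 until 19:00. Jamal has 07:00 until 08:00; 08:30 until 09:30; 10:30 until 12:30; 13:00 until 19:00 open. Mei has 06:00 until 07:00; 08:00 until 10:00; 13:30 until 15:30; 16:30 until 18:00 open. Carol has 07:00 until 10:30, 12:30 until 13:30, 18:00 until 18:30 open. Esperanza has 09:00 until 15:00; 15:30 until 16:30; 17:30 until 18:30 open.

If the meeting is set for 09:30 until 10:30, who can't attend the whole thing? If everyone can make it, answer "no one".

Jamal, Mei, Wendy

Wendy: not fully free for 09:30-10:30. Jamal: not fully free for 09:30-10:30. Mei: not fully free for 09:30-10:30. Carol: free for 09:30-10:30. Esperanza: free for 09:30-10:30.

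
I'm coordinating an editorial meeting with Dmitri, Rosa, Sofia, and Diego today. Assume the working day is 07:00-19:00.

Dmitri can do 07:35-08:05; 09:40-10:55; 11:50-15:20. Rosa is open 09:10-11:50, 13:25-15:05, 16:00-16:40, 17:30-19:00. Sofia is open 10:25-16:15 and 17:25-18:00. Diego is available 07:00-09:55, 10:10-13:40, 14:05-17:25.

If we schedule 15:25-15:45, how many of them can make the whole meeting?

2

Sofia and Diego can make the full 15:25-15:45 slot — that's 2.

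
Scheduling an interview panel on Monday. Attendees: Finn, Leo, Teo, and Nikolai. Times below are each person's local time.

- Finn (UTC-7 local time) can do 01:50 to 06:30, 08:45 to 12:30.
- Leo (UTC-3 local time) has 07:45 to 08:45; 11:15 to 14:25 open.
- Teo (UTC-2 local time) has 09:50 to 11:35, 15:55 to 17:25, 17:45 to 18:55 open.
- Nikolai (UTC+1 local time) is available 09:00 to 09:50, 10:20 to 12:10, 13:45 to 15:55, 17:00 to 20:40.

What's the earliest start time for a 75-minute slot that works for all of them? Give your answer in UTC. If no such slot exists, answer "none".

Finn in UTC: 08:50-13:30, 15:45-19:30 (add 7h to convert from UTC-7).
Leo in UTC: 10:45-11:45, 14:15-17:25 (add 3h to convert from UTC-3).
Teo in UTC: 11:50-13:35, 17:55-19:25, 19:45-20:55 (add 2h to convert from UTC-2).
Nikolai in UTC: 08:00-08:50, 09:20-11:10, 12:45-14:55, 16:00-19:40 (subtract 1h to convert from UTC+1).
Finn ∩ Leo: 10:45-11:45, 15:45-17:25.
Finn ∩ Leo ∩ Teo: ∅.
Finn ∩ Leo ∩ Teo ∩ Nikolai: ∅.
There is no time when everyone is free.
No common window is at least 75 minutes long.

none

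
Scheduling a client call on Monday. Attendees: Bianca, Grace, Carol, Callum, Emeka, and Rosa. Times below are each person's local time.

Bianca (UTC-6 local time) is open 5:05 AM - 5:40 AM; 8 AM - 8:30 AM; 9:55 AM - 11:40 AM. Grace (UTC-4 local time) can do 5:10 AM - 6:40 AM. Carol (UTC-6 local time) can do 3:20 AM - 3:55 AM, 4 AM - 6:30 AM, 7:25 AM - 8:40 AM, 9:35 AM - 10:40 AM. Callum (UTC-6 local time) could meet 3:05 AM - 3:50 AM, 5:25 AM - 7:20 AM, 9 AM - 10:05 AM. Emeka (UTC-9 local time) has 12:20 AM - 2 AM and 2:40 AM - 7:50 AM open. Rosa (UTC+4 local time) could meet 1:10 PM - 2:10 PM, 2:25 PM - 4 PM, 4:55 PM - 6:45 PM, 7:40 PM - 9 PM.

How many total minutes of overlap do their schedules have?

Bianca in UTC: 11:05-11:40, 14:00-14:30, 15:55-17:40 (add 6h to convert from UTC-6).
Grace in UTC: 09:10-10:40 (add 4h to convert from UTC-4).
Carol in UTC: 09:20-09:55, 10:00-12:30, 13:25-14:40, 15:35-16:40 (add 6h to convert from UTC-6).
Callum in UTC: 09:05-09:50, 11:25-13:20, 15:00-16:05 (add 6h to convert from UTC-6).
Emeka in UTC: 09:20-11:00, 11:40-16:50 (add 9h to convert from UTC-9).
Rosa in UTC: 09:10-10:10, 10:25-12:00, 12:55-14:45, 15:40-17:00 (subtract 4h to convert from UTC+4).
Bianca ∩ Grace: ∅.
Bianca ∩ Grace ∩ Carol: ∅.
Bianca ∩ Grace ∩ Carol ∩ Callum: ∅.
Bianca ∩ Grace ∩ Carol ∩ Callum ∩ Emeka: ∅.
Bianca ∩ Grace ∩ Carol ∩ Callum ∩ Emeka ∩ Rosa: ∅.
There is no time when everyone is free.
There is no common window, so the total is 0 minutes.

0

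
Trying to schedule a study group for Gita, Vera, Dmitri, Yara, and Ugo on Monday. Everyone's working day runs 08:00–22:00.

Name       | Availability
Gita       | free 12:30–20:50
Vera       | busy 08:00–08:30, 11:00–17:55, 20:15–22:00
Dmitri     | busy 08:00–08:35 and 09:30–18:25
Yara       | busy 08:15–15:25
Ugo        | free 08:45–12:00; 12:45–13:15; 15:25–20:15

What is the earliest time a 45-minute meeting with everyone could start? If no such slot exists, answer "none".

18:25

Gita free: 12:30-20:50.
Vera free: 08:30-11:00, 17:55-20:15 (invert busy blocks within the working day).
Dmitri free: 08:35-09:30, 18:25-22:00 (invert busy blocks within the working day).
Yara free: 08:00-08:15, 15:25-22:00 (invert busy blocks within the working day).
Ugo free: 08:45-12:00, 12:45-13:15, 15:25-20:15.
Gita ∩ Vera: 17:55-20:15.
Gita ∩ Vera ∩ Dmitri: 18:25-20:15.
Gita ∩ Vera ∩ Dmitri ∩ Yara: 18:25-20:15.
Gita ∩ Vera ∩ Dmitri ∩ Yara ∩ Ugo: 18:25-20:15.
Those are the intersection windows.
The first common window of at least 45 minutes is 18:25-20:15, so the earliest start is 18:25.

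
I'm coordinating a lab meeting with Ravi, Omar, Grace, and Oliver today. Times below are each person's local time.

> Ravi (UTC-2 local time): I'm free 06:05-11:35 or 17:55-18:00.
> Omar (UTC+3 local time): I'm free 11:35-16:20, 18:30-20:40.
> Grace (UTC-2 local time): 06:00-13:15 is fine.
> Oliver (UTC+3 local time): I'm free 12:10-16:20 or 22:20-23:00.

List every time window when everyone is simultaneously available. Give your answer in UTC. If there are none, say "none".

Ravi in UTC: 08:05-13:35, 19:55-20:00 (add 2h to convert from UTC-2).
Omar in UTC: 08:35-13:20, 15:30-17:40 (subtract 3h to convert from UTC+3).
Grace in UTC: 08:00-15:15 (add 2h to convert from UTC-2).
Oliver in UTC: 09:10-13:20, 19:20-20:00 (subtract 3h to convert from UTC+3).
Ravi ∩ Omar: 08:35-13:20.
Ravi ∩ Omar ∩ Grace: 08:35-13:20.
Ravi ∩ Omar ∩ Grace ∩ Oliver: 09:10-13:20.
So the common availability across everyone is 09:10-13:20.

09:10-13:20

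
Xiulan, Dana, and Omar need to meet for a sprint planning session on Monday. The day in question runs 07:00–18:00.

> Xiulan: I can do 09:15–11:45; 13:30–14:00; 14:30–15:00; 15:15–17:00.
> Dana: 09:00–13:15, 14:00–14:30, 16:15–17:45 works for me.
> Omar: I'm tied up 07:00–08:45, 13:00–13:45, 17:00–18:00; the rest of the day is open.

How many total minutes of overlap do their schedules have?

Xiulan free: 09:15-11:45, 13:30-14:00, 14:30-15:00, 15:15-17:00.
Dana free: 09:00-13:15, 14:00-14:30, 16:15-17:45.
Omar free: 08:45-13:00, 13:45-17:00 (invert busy blocks within the working day).
Xiulan ∩ Dana: 09:15-11:45, 16:15-17:00.
Xiulan ∩ Dana ∩ Omar: 09:15-11:45, 16:15-17:00.
Summing the common windows: 150 + 45 = 195 minutes.

195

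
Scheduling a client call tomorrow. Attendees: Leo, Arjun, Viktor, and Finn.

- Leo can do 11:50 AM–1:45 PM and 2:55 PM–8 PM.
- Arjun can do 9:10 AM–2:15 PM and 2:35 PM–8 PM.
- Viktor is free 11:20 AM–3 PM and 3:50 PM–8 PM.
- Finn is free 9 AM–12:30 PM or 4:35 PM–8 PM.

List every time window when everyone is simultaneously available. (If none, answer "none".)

Leo ∩ Arjun: 11:50-13:45, 14:55-20:00.
Leo ∩ Arjun ∩ Viktor: 11:50-13:45, 14:55-15:00, 15:50-20:00.
Leo ∩ Arjun ∩ Viktor ∩ Finn: 11:50-12:30, 16:35-20:00.

11:50-12:30, 16:35-20:00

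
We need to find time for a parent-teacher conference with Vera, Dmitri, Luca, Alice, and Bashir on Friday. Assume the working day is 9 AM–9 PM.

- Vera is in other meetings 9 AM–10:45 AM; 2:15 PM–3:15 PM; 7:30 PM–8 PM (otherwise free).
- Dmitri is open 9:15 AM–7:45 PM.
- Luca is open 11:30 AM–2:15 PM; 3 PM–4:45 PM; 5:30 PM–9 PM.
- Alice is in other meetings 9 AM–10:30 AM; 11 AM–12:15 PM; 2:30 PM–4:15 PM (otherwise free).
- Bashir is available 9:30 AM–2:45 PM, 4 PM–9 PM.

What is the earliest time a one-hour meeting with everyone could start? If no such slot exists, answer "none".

12:15

Vera free: 10:45-14:15, 15:15-19:30, 20:00-21:00 (invert busy blocks within the working day).
Dmitri free: 09:15-19:45.
Luca free: 11:30-14:15, 15:00-16:45, 17:30-21:00.
Alice free: 10:30-11:00, 12:15-14:30, 16:15-21:00 (invert busy blocks within the working day).
Bashir free: 09:30-14:45, 16:00-21:00.
Vera ∩ Dmitri: 10:45-14:15, 15:15-19:30.
Vera ∩ Dmitri ∩ Luca: 11:30-14:15, 15:15-16:45, 17:30-19:30.
Vera ∩ Dmitri ∩ Luca ∩ Alice: 12:15-14:15, 16:15-16:45, 17:30-19:30.
Vera ∩ Dmitri ∩ Luca ∩ Alice ∩ Bashir: 12:15-14:15, 16:15-16:45, 17:30-19:30.
The first common window of at least 60 minutes is 12:15-14:15, so the earliest start is 12:15.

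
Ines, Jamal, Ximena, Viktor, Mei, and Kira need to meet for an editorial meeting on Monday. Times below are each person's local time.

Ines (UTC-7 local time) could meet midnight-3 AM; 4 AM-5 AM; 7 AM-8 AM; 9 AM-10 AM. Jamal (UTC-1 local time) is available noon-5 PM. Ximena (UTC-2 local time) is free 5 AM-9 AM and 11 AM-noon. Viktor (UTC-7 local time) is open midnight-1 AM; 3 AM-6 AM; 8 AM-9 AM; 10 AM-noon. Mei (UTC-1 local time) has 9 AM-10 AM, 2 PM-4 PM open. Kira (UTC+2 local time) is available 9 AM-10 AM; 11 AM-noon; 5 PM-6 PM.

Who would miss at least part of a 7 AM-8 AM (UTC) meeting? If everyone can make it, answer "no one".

Jamal, Mei

Ines in UTC: 07:00-10:00, 11:00-12:00, 14:00-15:00, 16:00-17:00 (add 7h to convert from UTC-7).
Jamal in UTC: 13:00-18:00 (add 1h to convert from UTC-1).
Ximena in UTC: 07:00-11:00, 13:00-14:00 (add 2h to convert from UTC-2).
Viktor in UTC: 07:00-08:00, 10:00-13:00, 15:00-16:00, 17:00-19:00 (add 7h to convert from UTC-7).
Mei in UTC: 10:00-11:00, 15:00-17:00 (add 1h to convert from UTC-1).
Kira in UTC: 07:00-08:00, 09:00-10:00, 15:00-16:00 (subtract 2h to convert from UTC+2).
Ines: free for 07:00-08:00. Jamal: not fully free for 07:00-08:00. Ximena: free for 07:00-08:00. Viktor: free for 07:00-08:00. Mei: not fully free for 07:00-08:00. Kira: free for 07:00-08:00.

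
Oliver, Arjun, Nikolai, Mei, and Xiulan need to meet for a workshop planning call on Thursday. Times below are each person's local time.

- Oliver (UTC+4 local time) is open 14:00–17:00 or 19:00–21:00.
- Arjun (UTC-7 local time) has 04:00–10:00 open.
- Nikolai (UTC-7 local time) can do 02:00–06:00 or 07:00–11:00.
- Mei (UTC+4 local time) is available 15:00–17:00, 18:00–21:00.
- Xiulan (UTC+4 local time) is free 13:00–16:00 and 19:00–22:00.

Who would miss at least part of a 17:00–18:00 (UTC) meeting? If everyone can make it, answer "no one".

Oliver in UTC: 10:00-13:00, 15:00-17:00 (subtract 4h to convert from UTC+4).
Arjun in UTC: 11:00-17:00 (add 7h to convert from UTC-7).
Nikolai in UTC: 09:00-13:00, 14:00-18:00 (add 7h to convert from UTC-7).
Mei in UTC: 11:00-13:00, 14:00-17:00 (subtract 4h to convert from UTC+4).
Xiulan in UTC: 09:00-12:00, 15:00-18:00 (subtract 4h to convert from UTC+4).
Oliver: not fully free for 17:00-18:00. Arjun: not fully free for 17:00-18:00. Nikolai: free for 17:00-18:00. Mei: not fully free for 17:00-18:00. Xiulan: free for 17:00-18:00.

Arjun, Mei, Oliver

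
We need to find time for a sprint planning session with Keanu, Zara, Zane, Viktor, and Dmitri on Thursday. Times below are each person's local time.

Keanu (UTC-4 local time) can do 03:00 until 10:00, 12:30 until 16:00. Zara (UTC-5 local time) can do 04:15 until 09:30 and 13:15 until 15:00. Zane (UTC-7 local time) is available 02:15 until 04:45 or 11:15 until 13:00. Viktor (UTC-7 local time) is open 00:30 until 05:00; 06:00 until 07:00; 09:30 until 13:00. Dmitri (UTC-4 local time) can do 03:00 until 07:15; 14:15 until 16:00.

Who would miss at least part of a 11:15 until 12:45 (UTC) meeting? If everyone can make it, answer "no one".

Keanu in UTC: 07:00-14:00, 16:30-20:00 (add 4h to convert from UTC-4).
Zara in UTC: 09:15-14:30, 18:15-20:00 (add 5h to convert from UTC-5).
Zane in UTC: 09:15-11:45, 18:15-20:00 (add 7h to convert from UTC-7).
Viktor in UTC: 07:30-12:00, 13:00-14:00, 16:30-20:00 (add 7h to convert from UTC-7).
Dmitri in UTC: 07:00-11:15, 18:15-20:00 (add 4h to convert from UTC-4).
Keanu: free for 11:15-12:45. Zara: free for 11:15-12:45. Zane: not fully free for 11:15-12:45. Viktor: not fully free for 11:15-12:45. Dmitri: not fully free for 11:15-12:45.

Dmitri, Viktor, Zane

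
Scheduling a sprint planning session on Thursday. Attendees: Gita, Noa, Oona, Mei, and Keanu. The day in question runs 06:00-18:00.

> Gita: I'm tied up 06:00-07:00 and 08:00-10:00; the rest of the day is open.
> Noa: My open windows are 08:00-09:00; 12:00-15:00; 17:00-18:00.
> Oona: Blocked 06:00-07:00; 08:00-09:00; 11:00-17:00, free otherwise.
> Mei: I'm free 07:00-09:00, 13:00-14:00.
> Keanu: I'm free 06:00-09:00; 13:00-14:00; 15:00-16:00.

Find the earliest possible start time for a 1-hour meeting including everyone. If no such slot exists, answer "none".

Gita free: 07:00-08:00, 10:00-18:00 (invert busy blocks within the working day).
Noa free: 08:00-09:00, 12:00-15:00, 17:00-18:00.
Oona free: 07:00-08:00, 09:00-11:00, 17:00-18:00 (invert busy blocks within the working day).
Mei free: 07:00-09:00, 13:00-14:00.
Keanu free: 06:00-09:00, 13:00-14:00, 15:00-16:00.
Gita ∩ Noa: 12:00-15:00, 17:00-18:00.
Gita ∩ Noa ∩ Oona: 17:00-18:00.
Gita ∩ Noa ∩ Oona ∩ Mei: ∅.
Gita ∩ Noa ∩ Oona ∩ Mei ∩ Keanu: ∅.
There is no time when everyone is free.
No common window is at least 60 minutes long.

none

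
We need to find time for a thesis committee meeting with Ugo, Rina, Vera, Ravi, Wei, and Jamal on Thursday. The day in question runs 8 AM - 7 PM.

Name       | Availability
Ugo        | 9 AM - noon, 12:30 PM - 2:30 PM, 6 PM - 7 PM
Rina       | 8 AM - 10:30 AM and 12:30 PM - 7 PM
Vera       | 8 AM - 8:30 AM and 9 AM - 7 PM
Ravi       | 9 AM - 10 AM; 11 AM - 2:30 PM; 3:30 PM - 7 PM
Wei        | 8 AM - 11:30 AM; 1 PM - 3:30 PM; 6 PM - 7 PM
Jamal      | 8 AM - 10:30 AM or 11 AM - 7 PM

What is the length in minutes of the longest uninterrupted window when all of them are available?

Ugo ∩ Rina: 09:00-10:30, 12:30-14:30, 18:00-19:00.
Ugo ∩ Rina ∩ Vera: 09:00-10:30, 12:30-14:30, 18:00-19:00.
Ugo ∩ Rina ∩ Vera ∩ Ravi: 09:00-10:00, 12:30-14:30, 18:00-19:00.
Ugo ∩ Rina ∩ Vera ∩ Ravi ∩ Wei: 09:00-10:00, 13:00-14:30, 18:00-19:00.
Ugo ∩ Rina ∩ Vera ∩ Ravi ∩ Wei ∩ Jamal: 09:00-10:00, 13:00-14:30, 18:00-19:00.
The longest is 13:00-14:30 at 90 minutes.

90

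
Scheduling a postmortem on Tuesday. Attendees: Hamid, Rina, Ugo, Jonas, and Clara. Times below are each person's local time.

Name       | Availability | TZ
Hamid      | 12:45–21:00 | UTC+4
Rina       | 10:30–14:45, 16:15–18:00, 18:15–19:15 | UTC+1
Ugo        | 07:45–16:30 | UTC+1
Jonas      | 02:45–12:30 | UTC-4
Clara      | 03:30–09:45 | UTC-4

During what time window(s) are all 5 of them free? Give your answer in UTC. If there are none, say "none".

Hamid in UTC: 08:45-17:00 (subtract 4h to convert from UTC+4).
Rina in UTC: 09:30-13:45, 15:15-17:00, 17:15-18:15 (subtract 1h to convert from UTC+1).
Ugo in UTC: 06:45-15:30 (subtract 1h to convert from UTC+1).
Jonas in UTC: 06:45-16:30 (add 4h to convert from UTC-4).
Clara in UTC: 07:30-13:45 (add 4h to convert from UTC-4).
Hamid ∩ Rina: 09:30-13:45, 15:15-17:00.
Hamid ∩ Rina ∩ Ugo: 09:30-13:45, 15:15-15:30.
Hamid ∩ Rina ∩ Ugo ∩ Jonas: 09:30-13:45, 15:15-15:30.
Hamid ∩ Rina ∩ Ugo ∩ Jonas ∩ Clara: 09:30-13:45.

09:30-13:45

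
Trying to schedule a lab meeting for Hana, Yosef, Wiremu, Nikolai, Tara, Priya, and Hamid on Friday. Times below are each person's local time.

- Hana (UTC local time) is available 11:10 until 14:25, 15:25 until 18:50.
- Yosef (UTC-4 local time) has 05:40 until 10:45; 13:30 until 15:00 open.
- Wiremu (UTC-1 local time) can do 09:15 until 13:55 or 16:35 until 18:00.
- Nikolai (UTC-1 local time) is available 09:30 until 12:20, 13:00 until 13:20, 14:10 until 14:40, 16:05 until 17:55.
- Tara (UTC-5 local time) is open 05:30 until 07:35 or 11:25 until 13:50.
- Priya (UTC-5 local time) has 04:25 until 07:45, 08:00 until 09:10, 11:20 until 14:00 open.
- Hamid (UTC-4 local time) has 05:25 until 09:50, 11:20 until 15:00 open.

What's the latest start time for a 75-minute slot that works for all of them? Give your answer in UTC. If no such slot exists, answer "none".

Hana in UTC: 11:10-14:25, 15:25-18:50.
Yosef in UTC: 09:40-14:45, 17:30-19:00 (add 4h to convert from UTC-4).
Wiremu in UTC: 10:15-14:55, 17:35-19:00 (add 1h to convert from UTC-1).
Nikolai in UTC: 10:30-13:20, 14:00-14:20, 15:10-15:40, 17:05-18:55 (add 1h to convert from UTC-1).
Tara in UTC: 10:30-12:35, 16:25-18:50 (add 5h to convert from UTC-5).
Priya in UTC: 09:25-12:45, 13:00-14:10, 16:20-19:00 (add 5h to convert from UTC-5).
Hamid in UTC: 09:25-13:50, 15:20-19:00 (add 4h to convert from UTC-4).
Hana ∩ Yosef: 11:10-14:25, 17:30-18:50.
Hana ∩ Yosef ∩ Wiremu: 11:10-14:25, 17:35-18:50.
Hana ∩ Yosef ∩ Wiremu ∩ Nikolai: 11:10-13:20, 14:00-14:20, 17:35-18:50.
Hana ∩ Yosef ∩ Wiremu ∩ Nikolai ∩ Tara: 11:10-12:35, 17:35-18:50.
Hana ∩ Yosef ∩ Wiremu ∩ Nikolai ∩ Tara ∩ Priya: 11:10-12:35, 17:35-18:50.
Hana ∩ Yosef ∩ Wiremu ∩ Nikolai ∩ Tara ∩ Priya ∩ Hamid: 11:10-12:35, 17:35-18:50.
So the common availability across everyone is 11:10-12:35, 17:35-18:50.
The last common window of at least 75 minutes is 17:35-18:50; a 75-minute meeting can start as late as 17:35 and still end by 18:50.

17:35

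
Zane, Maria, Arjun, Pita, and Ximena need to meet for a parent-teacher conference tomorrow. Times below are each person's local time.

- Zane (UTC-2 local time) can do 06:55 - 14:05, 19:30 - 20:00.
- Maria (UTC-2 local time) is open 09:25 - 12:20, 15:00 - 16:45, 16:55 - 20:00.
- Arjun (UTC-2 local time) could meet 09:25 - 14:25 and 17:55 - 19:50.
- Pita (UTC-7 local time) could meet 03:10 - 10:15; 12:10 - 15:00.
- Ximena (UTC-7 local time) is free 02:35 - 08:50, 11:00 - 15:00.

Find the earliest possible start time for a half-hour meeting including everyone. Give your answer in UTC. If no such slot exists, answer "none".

11:25

Zane in UTC: 08:55-16:05, 21:30-22:00 (add 2h to convert from UTC-2).
Maria in UTC: 11:25-14:20, 17:00-18:45, 18:55-22:00 (add 2h to convert from UTC-2).
Arjun in UTC: 11:25-16:25, 19:55-21:50 (add 2h to convert from UTC-2).
Pita in UTC: 10:10-17:15, 19:10-22:00 (add 7h to convert from UTC-7).
Ximena in UTC: 09:35-15:50, 18:00-22:00 (add 7h to convert from UTC-7).
Zane ∩ Maria: 11:25-14:20, 21:30-22:00.
Zane ∩ Maria ∩ Arjun: 11:25-14:20, 21:30-21:50.
Zane ∩ Maria ∩ Arjun ∩ Pita: 11:25-14:20, 21:30-21:50.
Zane ∩ Maria ∩ Arjun ∩ Pita ∩ Ximena: 11:25-14:20, 21:30-21:50.
The first common window of at least 30 minutes is 11:25-14:20, so the earliest start is 11:25.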